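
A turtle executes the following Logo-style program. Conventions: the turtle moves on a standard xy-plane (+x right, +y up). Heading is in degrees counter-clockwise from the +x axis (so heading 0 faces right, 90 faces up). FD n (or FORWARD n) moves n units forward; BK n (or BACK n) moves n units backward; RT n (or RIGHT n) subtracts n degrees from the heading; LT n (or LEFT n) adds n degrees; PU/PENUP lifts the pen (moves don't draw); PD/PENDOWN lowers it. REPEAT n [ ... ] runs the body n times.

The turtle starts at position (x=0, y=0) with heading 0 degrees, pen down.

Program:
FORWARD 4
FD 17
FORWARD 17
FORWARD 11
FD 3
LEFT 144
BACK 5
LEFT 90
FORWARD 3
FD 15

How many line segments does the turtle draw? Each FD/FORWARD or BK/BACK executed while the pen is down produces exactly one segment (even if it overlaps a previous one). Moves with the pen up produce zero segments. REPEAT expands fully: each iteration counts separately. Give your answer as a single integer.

Executing turtle program step by step:
Start: pos=(0,0), heading=0, pen down
FD 4: (0,0) -> (4,0) [heading=0, draw]
FD 17: (4,0) -> (21,0) [heading=0, draw]
FD 17: (21,0) -> (38,0) [heading=0, draw]
FD 11: (38,0) -> (49,0) [heading=0, draw]
FD 3: (49,0) -> (52,0) [heading=0, draw]
LT 144: heading 0 -> 144
BK 5: (52,0) -> (56.045,-2.939) [heading=144, draw]
LT 90: heading 144 -> 234
FD 3: (56.045,-2.939) -> (54.282,-5.366) [heading=234, draw]
FD 15: (54.282,-5.366) -> (45.465,-17.501) [heading=234, draw]
Final: pos=(45.465,-17.501), heading=234, 8 segment(s) drawn
Segments drawn: 8

Answer: 8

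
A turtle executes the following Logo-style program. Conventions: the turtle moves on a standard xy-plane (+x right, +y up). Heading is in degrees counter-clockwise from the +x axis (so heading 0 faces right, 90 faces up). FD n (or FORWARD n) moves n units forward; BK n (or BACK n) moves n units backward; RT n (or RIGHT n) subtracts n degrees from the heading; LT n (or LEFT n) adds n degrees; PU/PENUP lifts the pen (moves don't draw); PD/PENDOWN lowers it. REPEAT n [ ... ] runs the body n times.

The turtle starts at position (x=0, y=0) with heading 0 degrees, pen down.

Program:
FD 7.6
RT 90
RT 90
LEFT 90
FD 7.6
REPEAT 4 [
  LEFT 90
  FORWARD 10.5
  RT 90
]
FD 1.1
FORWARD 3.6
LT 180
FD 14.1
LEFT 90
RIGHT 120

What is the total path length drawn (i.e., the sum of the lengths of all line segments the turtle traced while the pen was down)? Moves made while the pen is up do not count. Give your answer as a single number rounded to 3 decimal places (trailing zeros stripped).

Answer: 76

Derivation:
Executing turtle program step by step:
Start: pos=(0,0), heading=0, pen down
FD 7.6: (0,0) -> (7.6,0) [heading=0, draw]
RT 90: heading 0 -> 270
RT 90: heading 270 -> 180
LT 90: heading 180 -> 270
FD 7.6: (7.6,0) -> (7.6,-7.6) [heading=270, draw]
REPEAT 4 [
  -- iteration 1/4 --
  LT 90: heading 270 -> 0
  FD 10.5: (7.6,-7.6) -> (18.1,-7.6) [heading=0, draw]
  RT 90: heading 0 -> 270
  -- iteration 2/4 --
  LT 90: heading 270 -> 0
  FD 10.5: (18.1,-7.6) -> (28.6,-7.6) [heading=0, draw]
  RT 90: heading 0 -> 270
  -- iteration 3/4 --
  LT 90: heading 270 -> 0
  FD 10.5: (28.6,-7.6) -> (39.1,-7.6) [heading=0, draw]
  RT 90: heading 0 -> 270
  -- iteration 4/4 --
  LT 90: heading 270 -> 0
  FD 10.5: (39.1,-7.6) -> (49.6,-7.6) [heading=0, draw]
  RT 90: heading 0 -> 270
]
FD 1.1: (49.6,-7.6) -> (49.6,-8.7) [heading=270, draw]
FD 3.6: (49.6,-8.7) -> (49.6,-12.3) [heading=270, draw]
LT 180: heading 270 -> 90
FD 14.1: (49.6,-12.3) -> (49.6,1.8) [heading=90, draw]
LT 90: heading 90 -> 180
RT 120: heading 180 -> 60
Final: pos=(49.6,1.8), heading=60, 9 segment(s) drawn

Segment lengths:
  seg 1: (0,0) -> (7.6,0), length = 7.6
  seg 2: (7.6,0) -> (7.6,-7.6), length = 7.6
  seg 3: (7.6,-7.6) -> (18.1,-7.6), length = 10.5
  seg 4: (18.1,-7.6) -> (28.6,-7.6), length = 10.5
  seg 5: (28.6,-7.6) -> (39.1,-7.6), length = 10.5
  seg 6: (39.1,-7.6) -> (49.6,-7.6), length = 10.5
  seg 7: (49.6,-7.6) -> (49.6,-8.7), length = 1.1
  seg 8: (49.6,-8.7) -> (49.6,-12.3), length = 3.6
  seg 9: (49.6,-12.3) -> (49.6,1.8), length = 14.1
Total = 76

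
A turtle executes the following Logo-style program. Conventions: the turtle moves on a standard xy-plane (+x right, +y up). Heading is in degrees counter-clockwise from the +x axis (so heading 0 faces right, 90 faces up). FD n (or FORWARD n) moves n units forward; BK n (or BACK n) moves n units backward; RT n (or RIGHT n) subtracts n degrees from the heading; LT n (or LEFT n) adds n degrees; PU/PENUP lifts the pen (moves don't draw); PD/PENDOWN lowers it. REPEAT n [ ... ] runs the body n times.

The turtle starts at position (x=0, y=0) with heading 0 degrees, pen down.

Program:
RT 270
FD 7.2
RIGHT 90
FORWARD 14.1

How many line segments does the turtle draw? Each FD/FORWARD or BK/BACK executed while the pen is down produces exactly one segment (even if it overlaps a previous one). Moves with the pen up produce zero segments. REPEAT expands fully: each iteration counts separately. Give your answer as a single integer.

Executing turtle program step by step:
Start: pos=(0,0), heading=0, pen down
RT 270: heading 0 -> 90
FD 7.2: (0,0) -> (0,7.2) [heading=90, draw]
RT 90: heading 90 -> 0
FD 14.1: (0,7.2) -> (14.1,7.2) [heading=0, draw]
Final: pos=(14.1,7.2), heading=0, 2 segment(s) drawn
Segments drawn: 2

Answer: 2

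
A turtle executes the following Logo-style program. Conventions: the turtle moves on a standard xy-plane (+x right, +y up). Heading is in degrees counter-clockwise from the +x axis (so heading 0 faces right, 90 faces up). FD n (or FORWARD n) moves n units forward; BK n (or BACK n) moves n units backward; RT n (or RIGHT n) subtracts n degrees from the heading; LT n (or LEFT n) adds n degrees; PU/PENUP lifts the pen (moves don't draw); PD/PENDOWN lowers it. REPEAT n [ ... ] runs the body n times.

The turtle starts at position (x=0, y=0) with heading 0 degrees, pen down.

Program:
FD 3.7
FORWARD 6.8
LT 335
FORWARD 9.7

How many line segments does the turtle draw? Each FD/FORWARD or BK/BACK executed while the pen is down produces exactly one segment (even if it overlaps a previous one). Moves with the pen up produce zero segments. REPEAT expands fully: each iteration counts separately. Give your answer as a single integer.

Executing turtle program step by step:
Start: pos=(0,0), heading=0, pen down
FD 3.7: (0,0) -> (3.7,0) [heading=0, draw]
FD 6.8: (3.7,0) -> (10.5,0) [heading=0, draw]
LT 335: heading 0 -> 335
FD 9.7: (10.5,0) -> (19.291,-4.099) [heading=335, draw]
Final: pos=(19.291,-4.099), heading=335, 3 segment(s) drawn
Segments drawn: 3

Answer: 3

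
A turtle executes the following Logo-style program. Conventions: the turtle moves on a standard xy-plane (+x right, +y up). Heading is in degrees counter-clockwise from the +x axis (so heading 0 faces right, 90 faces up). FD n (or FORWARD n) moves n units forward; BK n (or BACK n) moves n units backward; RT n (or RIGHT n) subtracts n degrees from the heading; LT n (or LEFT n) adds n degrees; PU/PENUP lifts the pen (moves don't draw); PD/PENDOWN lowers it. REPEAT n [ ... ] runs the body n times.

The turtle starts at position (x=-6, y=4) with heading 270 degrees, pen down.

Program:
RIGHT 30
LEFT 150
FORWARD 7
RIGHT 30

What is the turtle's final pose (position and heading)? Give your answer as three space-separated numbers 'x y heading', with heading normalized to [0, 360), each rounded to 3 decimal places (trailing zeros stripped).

Executing turtle program step by step:
Start: pos=(-6,4), heading=270, pen down
RT 30: heading 270 -> 240
LT 150: heading 240 -> 30
FD 7: (-6,4) -> (0.062,7.5) [heading=30, draw]
RT 30: heading 30 -> 0
Final: pos=(0.062,7.5), heading=0, 1 segment(s) drawn

Answer: 0.062 7.5 0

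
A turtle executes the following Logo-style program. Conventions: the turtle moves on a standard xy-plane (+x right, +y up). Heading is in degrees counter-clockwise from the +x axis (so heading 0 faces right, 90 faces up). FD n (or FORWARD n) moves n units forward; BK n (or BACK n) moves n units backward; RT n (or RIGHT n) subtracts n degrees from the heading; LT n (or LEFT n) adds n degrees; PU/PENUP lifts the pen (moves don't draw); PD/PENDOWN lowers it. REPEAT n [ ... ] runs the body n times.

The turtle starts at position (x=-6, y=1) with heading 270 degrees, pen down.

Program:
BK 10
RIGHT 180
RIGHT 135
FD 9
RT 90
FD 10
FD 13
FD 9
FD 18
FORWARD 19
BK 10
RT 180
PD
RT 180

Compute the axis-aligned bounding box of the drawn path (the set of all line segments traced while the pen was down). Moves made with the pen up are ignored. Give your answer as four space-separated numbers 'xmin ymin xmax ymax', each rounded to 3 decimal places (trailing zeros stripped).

Executing turtle program step by step:
Start: pos=(-6,1), heading=270, pen down
BK 10: (-6,1) -> (-6,11) [heading=270, draw]
RT 180: heading 270 -> 90
RT 135: heading 90 -> 315
FD 9: (-6,11) -> (0.364,4.636) [heading=315, draw]
RT 90: heading 315 -> 225
FD 10: (0.364,4.636) -> (-6.707,-2.435) [heading=225, draw]
FD 13: (-6.707,-2.435) -> (-15.899,-11.627) [heading=225, draw]
FD 9: (-15.899,-11.627) -> (-22.263,-17.991) [heading=225, draw]
FD 18: (-22.263,-17.991) -> (-34.991,-30.719) [heading=225, draw]
FD 19: (-34.991,-30.719) -> (-48.426,-44.154) [heading=225, draw]
BK 10: (-48.426,-44.154) -> (-41.355,-37.083) [heading=225, draw]
RT 180: heading 225 -> 45
PD: pen down
RT 180: heading 45 -> 225
Final: pos=(-41.355,-37.083), heading=225, 8 segment(s) drawn

Segment endpoints: x in {-48.426, -41.355, -34.991, -22.263, -15.899, -6.707, -6, -6, 0.364}, y in {-44.154, -37.083, -30.719, -17.991, -11.627, -2.435, 1, 4.636, 11}
xmin=-48.426, ymin=-44.154, xmax=0.364, ymax=11

Answer: -48.426 -44.154 0.364 11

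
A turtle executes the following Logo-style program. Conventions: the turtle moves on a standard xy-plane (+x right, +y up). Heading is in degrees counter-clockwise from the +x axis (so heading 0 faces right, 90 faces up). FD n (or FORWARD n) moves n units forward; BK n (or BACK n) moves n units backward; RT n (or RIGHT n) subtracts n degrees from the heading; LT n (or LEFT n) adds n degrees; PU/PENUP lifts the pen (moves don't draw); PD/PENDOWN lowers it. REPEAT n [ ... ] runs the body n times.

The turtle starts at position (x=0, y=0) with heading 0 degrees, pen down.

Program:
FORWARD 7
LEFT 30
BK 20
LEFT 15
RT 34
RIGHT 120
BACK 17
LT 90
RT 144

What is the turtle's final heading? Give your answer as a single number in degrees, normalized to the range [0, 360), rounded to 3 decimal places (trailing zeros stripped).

Answer: 197

Derivation:
Executing turtle program step by step:
Start: pos=(0,0), heading=0, pen down
FD 7: (0,0) -> (7,0) [heading=0, draw]
LT 30: heading 0 -> 30
BK 20: (7,0) -> (-10.321,-10) [heading=30, draw]
LT 15: heading 30 -> 45
RT 34: heading 45 -> 11
RT 120: heading 11 -> 251
BK 17: (-10.321,-10) -> (-4.786,6.074) [heading=251, draw]
LT 90: heading 251 -> 341
RT 144: heading 341 -> 197
Final: pos=(-4.786,6.074), heading=197, 3 segment(s) drawn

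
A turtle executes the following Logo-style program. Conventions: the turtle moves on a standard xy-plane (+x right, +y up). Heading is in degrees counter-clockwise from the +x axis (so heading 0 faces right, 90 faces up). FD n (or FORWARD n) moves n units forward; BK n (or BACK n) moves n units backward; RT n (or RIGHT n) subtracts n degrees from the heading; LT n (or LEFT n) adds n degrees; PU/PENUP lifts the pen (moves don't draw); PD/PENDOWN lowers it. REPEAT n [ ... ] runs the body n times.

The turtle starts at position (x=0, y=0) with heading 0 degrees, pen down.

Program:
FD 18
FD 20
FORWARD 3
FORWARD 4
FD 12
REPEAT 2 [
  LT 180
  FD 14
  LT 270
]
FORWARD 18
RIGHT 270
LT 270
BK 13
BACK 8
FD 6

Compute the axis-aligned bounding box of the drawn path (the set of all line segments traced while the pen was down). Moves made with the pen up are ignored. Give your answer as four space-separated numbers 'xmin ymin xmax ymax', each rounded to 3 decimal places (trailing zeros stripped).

Answer: 0 -14 57 0

Derivation:
Executing turtle program step by step:
Start: pos=(0,0), heading=0, pen down
FD 18: (0,0) -> (18,0) [heading=0, draw]
FD 20: (18,0) -> (38,0) [heading=0, draw]
FD 3: (38,0) -> (41,0) [heading=0, draw]
FD 4: (41,0) -> (45,0) [heading=0, draw]
FD 12: (45,0) -> (57,0) [heading=0, draw]
REPEAT 2 [
  -- iteration 1/2 --
  LT 180: heading 0 -> 180
  FD 14: (57,0) -> (43,0) [heading=180, draw]
  LT 270: heading 180 -> 90
  -- iteration 2/2 --
  LT 180: heading 90 -> 270
  FD 14: (43,0) -> (43,-14) [heading=270, draw]
  LT 270: heading 270 -> 180
]
FD 18: (43,-14) -> (25,-14) [heading=180, draw]
RT 270: heading 180 -> 270
LT 270: heading 270 -> 180
BK 13: (25,-14) -> (38,-14) [heading=180, draw]
BK 8: (38,-14) -> (46,-14) [heading=180, draw]
FD 6: (46,-14) -> (40,-14) [heading=180, draw]
Final: pos=(40,-14), heading=180, 11 segment(s) drawn

Segment endpoints: x in {0, 18, 25, 38, 38, 40, 41, 43, 43, 45, 46, 57}, y in {-14, -14, -14, -14, -14, 0, 0}
xmin=0, ymin=-14, xmax=57, ymax=0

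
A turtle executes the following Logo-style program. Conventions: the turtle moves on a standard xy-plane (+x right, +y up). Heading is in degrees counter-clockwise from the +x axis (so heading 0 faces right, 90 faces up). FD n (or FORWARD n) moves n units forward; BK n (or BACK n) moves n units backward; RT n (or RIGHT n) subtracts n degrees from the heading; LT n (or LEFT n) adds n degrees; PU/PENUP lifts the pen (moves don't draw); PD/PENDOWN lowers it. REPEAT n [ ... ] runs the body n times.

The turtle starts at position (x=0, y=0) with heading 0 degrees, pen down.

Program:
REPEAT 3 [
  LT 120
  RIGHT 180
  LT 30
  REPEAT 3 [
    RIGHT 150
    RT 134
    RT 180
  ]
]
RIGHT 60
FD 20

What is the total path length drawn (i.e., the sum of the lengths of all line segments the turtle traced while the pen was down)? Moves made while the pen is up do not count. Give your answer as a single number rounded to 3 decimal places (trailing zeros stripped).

Executing turtle program step by step:
Start: pos=(0,0), heading=0, pen down
REPEAT 3 [
  -- iteration 1/3 --
  LT 120: heading 0 -> 120
  RT 180: heading 120 -> 300
  LT 30: heading 300 -> 330
  REPEAT 3 [
    -- iteration 1/3 --
    RT 150: heading 330 -> 180
    RT 134: heading 180 -> 46
    RT 180: heading 46 -> 226
    -- iteration 2/3 --
    RT 150: heading 226 -> 76
    RT 134: heading 76 -> 302
    RT 180: heading 302 -> 122
    -- iteration 3/3 --
    RT 150: heading 122 -> 332
    RT 134: heading 332 -> 198
    RT 180: heading 198 -> 18
  ]
  -- iteration 2/3 --
  LT 120: heading 18 -> 138
  RT 180: heading 138 -> 318
  LT 30: heading 318 -> 348
  REPEAT 3 [
    -- iteration 1/3 --
    RT 150: heading 348 -> 198
    RT 134: heading 198 -> 64
    RT 180: heading 64 -> 244
    -- iteration 2/3 --
    RT 150: heading 244 -> 94
    RT 134: heading 94 -> 320
    RT 180: heading 320 -> 140
    -- iteration 3/3 --
    RT 150: heading 140 -> 350
    RT 134: heading 350 -> 216
    RT 180: heading 216 -> 36
  ]
  -- iteration 3/3 --
  LT 120: heading 36 -> 156
  RT 180: heading 156 -> 336
  LT 30: heading 336 -> 6
  REPEAT 3 [
    -- iteration 1/3 --
    RT 150: heading 6 -> 216
    RT 134: heading 216 -> 82
    RT 180: heading 82 -> 262
    -- iteration 2/3 --
    RT 150: heading 262 -> 112
    RT 134: heading 112 -> 338
    RT 180: heading 338 -> 158
    -- iteration 3/3 --
    RT 150: heading 158 -> 8
    RT 134: heading 8 -> 234
    RT 180: heading 234 -> 54
  ]
]
RT 60: heading 54 -> 354
FD 20: (0,0) -> (19.89,-2.091) [heading=354, draw]
Final: pos=(19.89,-2.091), heading=354, 1 segment(s) drawn

Segment lengths:
  seg 1: (0,0) -> (19.89,-2.091), length = 20
Total = 20

Answer: 20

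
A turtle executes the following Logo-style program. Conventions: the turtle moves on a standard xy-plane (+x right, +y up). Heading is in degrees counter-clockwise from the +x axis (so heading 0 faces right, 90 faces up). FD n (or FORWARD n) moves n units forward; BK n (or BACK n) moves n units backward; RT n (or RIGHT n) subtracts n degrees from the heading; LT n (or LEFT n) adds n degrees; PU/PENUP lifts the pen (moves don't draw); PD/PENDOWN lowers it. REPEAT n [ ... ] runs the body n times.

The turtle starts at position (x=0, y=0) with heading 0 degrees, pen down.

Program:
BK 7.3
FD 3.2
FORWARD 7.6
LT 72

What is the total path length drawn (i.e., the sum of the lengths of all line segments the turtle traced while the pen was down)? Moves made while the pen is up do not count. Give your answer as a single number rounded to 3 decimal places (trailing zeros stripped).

Executing turtle program step by step:
Start: pos=(0,0), heading=0, pen down
BK 7.3: (0,0) -> (-7.3,0) [heading=0, draw]
FD 3.2: (-7.3,0) -> (-4.1,0) [heading=0, draw]
FD 7.6: (-4.1,0) -> (3.5,0) [heading=0, draw]
LT 72: heading 0 -> 72
Final: pos=(3.5,0), heading=72, 3 segment(s) drawn

Segment lengths:
  seg 1: (0,0) -> (-7.3,0), length = 7.3
  seg 2: (-7.3,0) -> (-4.1,0), length = 3.2
  seg 3: (-4.1,0) -> (3.5,0), length = 7.6
Total = 18.1

Answer: 18.1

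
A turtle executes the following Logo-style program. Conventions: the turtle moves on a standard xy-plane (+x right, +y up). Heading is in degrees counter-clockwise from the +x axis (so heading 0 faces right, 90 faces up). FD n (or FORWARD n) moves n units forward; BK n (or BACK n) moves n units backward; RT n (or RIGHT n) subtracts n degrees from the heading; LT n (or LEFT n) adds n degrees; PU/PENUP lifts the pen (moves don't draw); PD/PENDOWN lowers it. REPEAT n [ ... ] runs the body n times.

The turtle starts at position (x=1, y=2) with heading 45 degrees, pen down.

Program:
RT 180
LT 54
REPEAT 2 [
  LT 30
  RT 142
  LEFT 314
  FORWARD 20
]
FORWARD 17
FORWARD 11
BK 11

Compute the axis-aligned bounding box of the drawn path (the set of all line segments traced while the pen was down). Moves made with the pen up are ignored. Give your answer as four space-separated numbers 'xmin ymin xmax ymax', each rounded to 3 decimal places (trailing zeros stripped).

Executing turtle program step by step:
Start: pos=(1,2), heading=45, pen down
RT 180: heading 45 -> 225
LT 54: heading 225 -> 279
REPEAT 2 [
  -- iteration 1/2 --
  LT 30: heading 279 -> 309
  RT 142: heading 309 -> 167
  LT 314: heading 167 -> 121
  FD 20: (1,2) -> (-9.301,19.143) [heading=121, draw]
  -- iteration 2/2 --
  LT 30: heading 121 -> 151
  RT 142: heading 151 -> 9
  LT 314: heading 9 -> 323
  FD 20: (-9.301,19.143) -> (6.672,7.107) [heading=323, draw]
]
FD 17: (6.672,7.107) -> (20.249,-3.124) [heading=323, draw]
FD 11: (20.249,-3.124) -> (29.034,-9.744) [heading=323, draw]
BK 11: (29.034,-9.744) -> (20.249,-3.124) [heading=323, draw]
Final: pos=(20.249,-3.124), heading=323, 5 segment(s) drawn

Segment endpoints: x in {-9.301, 1, 6.672, 20.249, 29.034}, y in {-9.744, -3.124, 2, 7.107, 19.143}
xmin=-9.301, ymin=-9.744, xmax=29.034, ymax=19.143

Answer: -9.301 -9.744 29.034 19.143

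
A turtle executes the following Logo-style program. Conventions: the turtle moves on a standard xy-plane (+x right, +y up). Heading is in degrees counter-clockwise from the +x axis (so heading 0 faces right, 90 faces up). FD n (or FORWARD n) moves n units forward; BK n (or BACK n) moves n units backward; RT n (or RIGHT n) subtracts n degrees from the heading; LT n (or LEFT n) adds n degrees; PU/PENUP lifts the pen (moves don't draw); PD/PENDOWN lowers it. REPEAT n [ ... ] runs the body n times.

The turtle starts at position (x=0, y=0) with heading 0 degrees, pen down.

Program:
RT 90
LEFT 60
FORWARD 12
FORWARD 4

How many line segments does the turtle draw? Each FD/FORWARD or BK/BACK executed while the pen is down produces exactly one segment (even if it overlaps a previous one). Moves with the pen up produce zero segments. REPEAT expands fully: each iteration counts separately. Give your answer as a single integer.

Executing turtle program step by step:
Start: pos=(0,0), heading=0, pen down
RT 90: heading 0 -> 270
LT 60: heading 270 -> 330
FD 12: (0,0) -> (10.392,-6) [heading=330, draw]
FD 4: (10.392,-6) -> (13.856,-8) [heading=330, draw]
Final: pos=(13.856,-8), heading=330, 2 segment(s) drawn
Segments drawn: 2

Answer: 2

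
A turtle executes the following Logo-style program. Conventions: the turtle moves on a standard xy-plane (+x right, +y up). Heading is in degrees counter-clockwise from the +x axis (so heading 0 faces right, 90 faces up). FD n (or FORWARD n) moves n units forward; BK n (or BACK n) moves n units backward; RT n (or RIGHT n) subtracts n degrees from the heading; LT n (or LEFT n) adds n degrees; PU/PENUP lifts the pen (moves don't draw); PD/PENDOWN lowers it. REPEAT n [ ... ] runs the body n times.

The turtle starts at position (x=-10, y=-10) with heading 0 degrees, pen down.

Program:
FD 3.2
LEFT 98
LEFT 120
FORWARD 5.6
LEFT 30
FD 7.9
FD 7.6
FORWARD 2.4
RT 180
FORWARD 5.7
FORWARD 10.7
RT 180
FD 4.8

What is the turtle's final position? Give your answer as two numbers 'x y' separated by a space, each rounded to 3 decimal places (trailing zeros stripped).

Executing turtle program step by step:
Start: pos=(-10,-10), heading=0, pen down
FD 3.2: (-10,-10) -> (-6.8,-10) [heading=0, draw]
LT 98: heading 0 -> 98
LT 120: heading 98 -> 218
FD 5.6: (-6.8,-10) -> (-11.213,-13.448) [heading=218, draw]
LT 30: heading 218 -> 248
FD 7.9: (-11.213,-13.448) -> (-14.172,-20.772) [heading=248, draw]
FD 7.6: (-14.172,-20.772) -> (-17.019,-27.819) [heading=248, draw]
FD 2.4: (-17.019,-27.819) -> (-17.918,-30.044) [heading=248, draw]
RT 180: heading 248 -> 68
FD 5.7: (-17.918,-30.044) -> (-15.783,-24.759) [heading=68, draw]
FD 10.7: (-15.783,-24.759) -> (-11.775,-14.838) [heading=68, draw]
RT 180: heading 68 -> 248
FD 4.8: (-11.775,-14.838) -> (-13.573,-19.289) [heading=248, draw]
Final: pos=(-13.573,-19.289), heading=248, 8 segment(s) drawn

Answer: -13.573 -19.289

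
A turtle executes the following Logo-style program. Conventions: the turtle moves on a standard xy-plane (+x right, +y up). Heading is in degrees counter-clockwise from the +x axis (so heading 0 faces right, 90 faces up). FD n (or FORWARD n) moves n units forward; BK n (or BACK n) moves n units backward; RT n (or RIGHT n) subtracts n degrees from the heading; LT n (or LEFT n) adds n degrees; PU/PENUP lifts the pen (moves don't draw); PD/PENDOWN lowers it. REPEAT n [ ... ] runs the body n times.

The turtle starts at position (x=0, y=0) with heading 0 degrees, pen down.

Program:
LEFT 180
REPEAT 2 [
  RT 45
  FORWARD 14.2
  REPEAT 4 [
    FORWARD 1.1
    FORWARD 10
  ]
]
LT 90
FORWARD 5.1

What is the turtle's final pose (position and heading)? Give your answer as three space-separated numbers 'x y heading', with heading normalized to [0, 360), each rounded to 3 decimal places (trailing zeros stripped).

Answer: -46.536 100.036 180

Derivation:
Executing turtle program step by step:
Start: pos=(0,0), heading=0, pen down
LT 180: heading 0 -> 180
REPEAT 2 [
  -- iteration 1/2 --
  RT 45: heading 180 -> 135
  FD 14.2: (0,0) -> (-10.041,10.041) [heading=135, draw]
  REPEAT 4 [
    -- iteration 1/4 --
    FD 1.1: (-10.041,10.041) -> (-10.819,10.819) [heading=135, draw]
    FD 10: (-10.819,10.819) -> (-17.89,17.89) [heading=135, draw]
    -- iteration 2/4 --
    FD 1.1: (-17.89,17.89) -> (-18.668,18.668) [heading=135, draw]
    FD 10: (-18.668,18.668) -> (-25.739,25.739) [heading=135, draw]
    -- iteration 3/4 --
    FD 1.1: (-25.739,25.739) -> (-26.517,26.517) [heading=135, draw]
    FD 10: (-26.517,26.517) -> (-33.588,33.588) [heading=135, draw]
    -- iteration 4/4 --
    FD 1.1: (-33.588,33.588) -> (-34.365,34.365) [heading=135, draw]
    FD 10: (-34.365,34.365) -> (-41.436,41.436) [heading=135, draw]
  ]
  -- iteration 2/2 --
  RT 45: heading 135 -> 90
  FD 14.2: (-41.436,41.436) -> (-41.436,55.636) [heading=90, draw]
  REPEAT 4 [
    -- iteration 1/4 --
    FD 1.1: (-41.436,55.636) -> (-41.436,56.736) [heading=90, draw]
    FD 10: (-41.436,56.736) -> (-41.436,66.736) [heading=90, draw]
    -- iteration 2/4 --
    FD 1.1: (-41.436,66.736) -> (-41.436,67.836) [heading=90, draw]
    FD 10: (-41.436,67.836) -> (-41.436,77.836) [heading=90, draw]
    -- iteration 3/4 --
    FD 1.1: (-41.436,77.836) -> (-41.436,78.936) [heading=90, draw]
    FD 10: (-41.436,78.936) -> (-41.436,88.936) [heading=90, draw]
    -- iteration 4/4 --
    FD 1.1: (-41.436,88.936) -> (-41.436,90.036) [heading=90, draw]
    FD 10: (-41.436,90.036) -> (-41.436,100.036) [heading=90, draw]
  ]
]
LT 90: heading 90 -> 180
FD 5.1: (-41.436,100.036) -> (-46.536,100.036) [heading=180, draw]
Final: pos=(-46.536,100.036), heading=180, 19 segment(s) drawn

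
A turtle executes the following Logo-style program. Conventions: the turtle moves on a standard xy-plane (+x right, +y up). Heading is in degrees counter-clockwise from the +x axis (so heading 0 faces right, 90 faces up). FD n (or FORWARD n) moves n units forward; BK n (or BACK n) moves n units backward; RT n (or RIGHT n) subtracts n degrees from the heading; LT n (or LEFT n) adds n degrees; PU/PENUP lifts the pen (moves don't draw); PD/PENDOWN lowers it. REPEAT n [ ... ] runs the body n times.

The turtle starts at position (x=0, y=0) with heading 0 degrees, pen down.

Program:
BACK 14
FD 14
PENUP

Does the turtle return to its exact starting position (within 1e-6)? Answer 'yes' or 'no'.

Answer: yes

Derivation:
Executing turtle program step by step:
Start: pos=(0,0), heading=0, pen down
BK 14: (0,0) -> (-14,0) [heading=0, draw]
FD 14: (-14,0) -> (0,0) [heading=0, draw]
PU: pen up
Final: pos=(0,0), heading=0, 2 segment(s) drawn

Start position: (0, 0)
Final position: (0, 0)
Distance = 0; < 1e-6 -> CLOSED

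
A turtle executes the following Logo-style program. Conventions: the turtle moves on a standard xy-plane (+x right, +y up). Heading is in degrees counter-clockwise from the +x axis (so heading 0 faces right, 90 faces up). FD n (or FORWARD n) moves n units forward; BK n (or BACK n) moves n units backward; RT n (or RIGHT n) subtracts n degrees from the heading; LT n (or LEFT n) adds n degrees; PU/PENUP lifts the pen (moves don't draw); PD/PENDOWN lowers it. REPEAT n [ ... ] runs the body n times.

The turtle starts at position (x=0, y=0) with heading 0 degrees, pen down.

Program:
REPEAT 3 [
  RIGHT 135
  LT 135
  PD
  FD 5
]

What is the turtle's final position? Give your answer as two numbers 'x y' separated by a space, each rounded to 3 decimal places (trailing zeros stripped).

Executing turtle program step by step:
Start: pos=(0,0), heading=0, pen down
REPEAT 3 [
  -- iteration 1/3 --
  RT 135: heading 0 -> 225
  LT 135: heading 225 -> 0
  PD: pen down
  FD 5: (0,0) -> (5,0) [heading=0, draw]
  -- iteration 2/3 --
  RT 135: heading 0 -> 225
  LT 135: heading 225 -> 0
  PD: pen down
  FD 5: (5,0) -> (10,0) [heading=0, draw]
  -- iteration 3/3 --
  RT 135: heading 0 -> 225
  LT 135: heading 225 -> 0
  PD: pen down
  FD 5: (10,0) -> (15,0) [heading=0, draw]
]
Final: pos=(15,0), heading=0, 3 segment(s) drawn

Answer: 15 0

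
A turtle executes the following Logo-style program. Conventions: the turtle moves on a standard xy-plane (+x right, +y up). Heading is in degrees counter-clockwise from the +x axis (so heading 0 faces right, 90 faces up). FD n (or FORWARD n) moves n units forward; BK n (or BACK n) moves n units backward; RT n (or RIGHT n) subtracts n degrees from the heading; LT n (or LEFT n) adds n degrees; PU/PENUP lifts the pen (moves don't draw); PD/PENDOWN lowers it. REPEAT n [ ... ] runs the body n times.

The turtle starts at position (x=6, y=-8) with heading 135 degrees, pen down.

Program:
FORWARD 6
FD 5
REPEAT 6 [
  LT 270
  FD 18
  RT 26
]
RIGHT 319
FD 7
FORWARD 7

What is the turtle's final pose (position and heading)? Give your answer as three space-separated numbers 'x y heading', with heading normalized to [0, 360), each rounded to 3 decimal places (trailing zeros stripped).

Answer: -13.069 -9.01 200

Derivation:
Executing turtle program step by step:
Start: pos=(6,-8), heading=135, pen down
FD 6: (6,-8) -> (1.757,-3.757) [heading=135, draw]
FD 5: (1.757,-3.757) -> (-1.778,-0.222) [heading=135, draw]
REPEAT 6 [
  -- iteration 1/6 --
  LT 270: heading 135 -> 45
  FD 18: (-1.778,-0.222) -> (10.95,12.506) [heading=45, draw]
  RT 26: heading 45 -> 19
  -- iteration 2/6 --
  LT 270: heading 19 -> 289
  FD 18: (10.95,12.506) -> (16.81,-4.513) [heading=289, draw]
  RT 26: heading 289 -> 263
  -- iteration 3/6 --
  LT 270: heading 263 -> 173
  FD 18: (16.81,-4.513) -> (-1.056,-2.32) [heading=173, draw]
  RT 26: heading 173 -> 147
  -- iteration 4/6 --
  LT 270: heading 147 -> 57
  FD 18: (-1.056,-2.32) -> (8.748,12.776) [heading=57, draw]
  RT 26: heading 57 -> 31
  -- iteration 5/6 --
  LT 270: heading 31 -> 301
  FD 18: (8.748,12.776) -> (18.018,-2.653) [heading=301, draw]
  RT 26: heading 301 -> 275
  -- iteration 6/6 --
  LT 270: heading 275 -> 185
  FD 18: (18.018,-2.653) -> (0.087,-4.221) [heading=185, draw]
  RT 26: heading 185 -> 159
]
RT 319: heading 159 -> 200
FD 7: (0.087,-4.221) -> (-6.491,-6.615) [heading=200, draw]
FD 7: (-6.491,-6.615) -> (-13.069,-9.01) [heading=200, draw]
Final: pos=(-13.069,-9.01), heading=200, 10 segment(s) drawn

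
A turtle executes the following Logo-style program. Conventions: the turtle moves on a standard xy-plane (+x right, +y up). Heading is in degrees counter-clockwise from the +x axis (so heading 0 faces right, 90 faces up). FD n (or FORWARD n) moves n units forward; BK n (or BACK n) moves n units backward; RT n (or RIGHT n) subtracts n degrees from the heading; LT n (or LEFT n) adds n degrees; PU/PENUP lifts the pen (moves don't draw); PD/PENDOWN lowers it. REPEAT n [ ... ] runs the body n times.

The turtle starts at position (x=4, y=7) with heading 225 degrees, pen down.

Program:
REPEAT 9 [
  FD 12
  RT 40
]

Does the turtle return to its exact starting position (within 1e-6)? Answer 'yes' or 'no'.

Executing turtle program step by step:
Start: pos=(4,7), heading=225, pen down
REPEAT 9 [
  -- iteration 1/9 --
  FD 12: (4,7) -> (-4.485,-1.485) [heading=225, draw]
  RT 40: heading 225 -> 185
  -- iteration 2/9 --
  FD 12: (-4.485,-1.485) -> (-16.44,-2.531) [heading=185, draw]
  RT 40: heading 185 -> 145
  -- iteration 3/9 --
  FD 12: (-16.44,-2.531) -> (-26.269,4.352) [heading=145, draw]
  RT 40: heading 145 -> 105
  -- iteration 4/9 --
  FD 12: (-26.269,4.352) -> (-29.375,15.943) [heading=105, draw]
  RT 40: heading 105 -> 65
  -- iteration 5/9 --
  FD 12: (-29.375,15.943) -> (-24.304,26.819) [heading=65, draw]
  RT 40: heading 65 -> 25
  -- iteration 6/9 --
  FD 12: (-24.304,26.819) -> (-13.428,31.89) [heading=25, draw]
  RT 40: heading 25 -> 345
  -- iteration 7/9 --
  FD 12: (-13.428,31.89) -> (-1.837,28.784) [heading=345, draw]
  RT 40: heading 345 -> 305
  -- iteration 8/9 --
  FD 12: (-1.837,28.784) -> (5.046,18.954) [heading=305, draw]
  RT 40: heading 305 -> 265
  -- iteration 9/9 --
  FD 12: (5.046,18.954) -> (4,7) [heading=265, draw]
  RT 40: heading 265 -> 225
]
Final: pos=(4,7), heading=225, 9 segment(s) drawn

Start position: (4, 7)
Final position: (4, 7)
Distance = 0; < 1e-6 -> CLOSED

Answer: yes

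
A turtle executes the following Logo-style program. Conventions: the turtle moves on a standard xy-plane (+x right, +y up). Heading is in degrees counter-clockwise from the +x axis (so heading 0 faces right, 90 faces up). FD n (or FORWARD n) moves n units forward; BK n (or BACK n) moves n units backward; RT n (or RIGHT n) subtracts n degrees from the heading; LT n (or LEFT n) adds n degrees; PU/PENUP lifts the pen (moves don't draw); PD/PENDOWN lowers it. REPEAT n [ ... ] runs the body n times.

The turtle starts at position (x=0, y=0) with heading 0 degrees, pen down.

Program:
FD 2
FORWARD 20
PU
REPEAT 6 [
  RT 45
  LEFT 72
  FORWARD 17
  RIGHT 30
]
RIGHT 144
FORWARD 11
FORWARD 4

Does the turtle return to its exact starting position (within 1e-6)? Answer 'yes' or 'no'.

Answer: no

Derivation:
Executing turtle program step by step:
Start: pos=(0,0), heading=0, pen down
FD 2: (0,0) -> (2,0) [heading=0, draw]
FD 20: (2,0) -> (22,0) [heading=0, draw]
PU: pen up
REPEAT 6 [
  -- iteration 1/6 --
  RT 45: heading 0 -> 315
  LT 72: heading 315 -> 27
  FD 17: (22,0) -> (37.147,7.718) [heading=27, move]
  RT 30: heading 27 -> 357
  -- iteration 2/6 --
  RT 45: heading 357 -> 312
  LT 72: heading 312 -> 24
  FD 17: (37.147,7.718) -> (52.677,14.632) [heading=24, move]
  RT 30: heading 24 -> 354
  -- iteration 3/6 --
  RT 45: heading 354 -> 309
  LT 72: heading 309 -> 21
  FD 17: (52.677,14.632) -> (68.548,20.725) [heading=21, move]
  RT 30: heading 21 -> 351
  -- iteration 4/6 --
  RT 45: heading 351 -> 306
  LT 72: heading 306 -> 18
  FD 17: (68.548,20.725) -> (84.716,25.978) [heading=18, move]
  RT 30: heading 18 -> 348
  -- iteration 5/6 --
  RT 45: heading 348 -> 303
  LT 72: heading 303 -> 15
  FD 17: (84.716,25.978) -> (101.137,30.378) [heading=15, move]
  RT 30: heading 15 -> 345
  -- iteration 6/6 --
  RT 45: heading 345 -> 300
  LT 72: heading 300 -> 12
  FD 17: (101.137,30.378) -> (117.765,33.912) [heading=12, move]
  RT 30: heading 12 -> 342
]
RT 144: heading 342 -> 198
FD 11: (117.765,33.912) -> (107.304,30.513) [heading=198, move]
FD 4: (107.304,30.513) -> (103.5,29.277) [heading=198, move]
Final: pos=(103.5,29.277), heading=198, 2 segment(s) drawn

Start position: (0, 0)
Final position: (103.5, 29.277)
Distance = 107.561; >= 1e-6 -> NOT closed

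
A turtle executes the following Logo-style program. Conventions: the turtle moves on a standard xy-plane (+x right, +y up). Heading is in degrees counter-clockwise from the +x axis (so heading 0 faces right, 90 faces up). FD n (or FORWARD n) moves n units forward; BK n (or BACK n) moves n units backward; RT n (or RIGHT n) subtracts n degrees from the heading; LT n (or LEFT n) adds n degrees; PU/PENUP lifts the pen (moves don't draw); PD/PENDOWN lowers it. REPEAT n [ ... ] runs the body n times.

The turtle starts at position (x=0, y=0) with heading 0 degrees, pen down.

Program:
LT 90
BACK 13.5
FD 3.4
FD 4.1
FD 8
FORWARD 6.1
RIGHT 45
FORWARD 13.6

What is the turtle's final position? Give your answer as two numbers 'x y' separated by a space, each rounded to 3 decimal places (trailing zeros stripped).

Answer: 9.617 17.717

Derivation:
Executing turtle program step by step:
Start: pos=(0,0), heading=0, pen down
LT 90: heading 0 -> 90
BK 13.5: (0,0) -> (0,-13.5) [heading=90, draw]
FD 3.4: (0,-13.5) -> (0,-10.1) [heading=90, draw]
FD 4.1: (0,-10.1) -> (0,-6) [heading=90, draw]
FD 8: (0,-6) -> (0,2) [heading=90, draw]
FD 6.1: (0,2) -> (0,8.1) [heading=90, draw]
RT 45: heading 90 -> 45
FD 13.6: (0,8.1) -> (9.617,17.717) [heading=45, draw]
Final: pos=(9.617,17.717), heading=45, 6 segment(s) drawn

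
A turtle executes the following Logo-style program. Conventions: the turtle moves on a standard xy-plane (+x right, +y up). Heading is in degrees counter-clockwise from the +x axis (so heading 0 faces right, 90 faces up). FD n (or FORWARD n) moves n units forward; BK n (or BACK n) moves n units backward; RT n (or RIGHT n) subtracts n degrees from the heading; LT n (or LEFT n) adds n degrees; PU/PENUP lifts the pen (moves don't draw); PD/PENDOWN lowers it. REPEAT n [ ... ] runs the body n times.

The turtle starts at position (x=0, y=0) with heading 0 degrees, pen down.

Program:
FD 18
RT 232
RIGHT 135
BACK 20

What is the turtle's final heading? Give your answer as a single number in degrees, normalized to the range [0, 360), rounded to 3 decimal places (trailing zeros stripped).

Executing turtle program step by step:
Start: pos=(0,0), heading=0, pen down
FD 18: (0,0) -> (18,0) [heading=0, draw]
RT 232: heading 0 -> 128
RT 135: heading 128 -> 353
BK 20: (18,0) -> (-1.851,2.437) [heading=353, draw]
Final: pos=(-1.851,2.437), heading=353, 2 segment(s) drawn

Answer: 353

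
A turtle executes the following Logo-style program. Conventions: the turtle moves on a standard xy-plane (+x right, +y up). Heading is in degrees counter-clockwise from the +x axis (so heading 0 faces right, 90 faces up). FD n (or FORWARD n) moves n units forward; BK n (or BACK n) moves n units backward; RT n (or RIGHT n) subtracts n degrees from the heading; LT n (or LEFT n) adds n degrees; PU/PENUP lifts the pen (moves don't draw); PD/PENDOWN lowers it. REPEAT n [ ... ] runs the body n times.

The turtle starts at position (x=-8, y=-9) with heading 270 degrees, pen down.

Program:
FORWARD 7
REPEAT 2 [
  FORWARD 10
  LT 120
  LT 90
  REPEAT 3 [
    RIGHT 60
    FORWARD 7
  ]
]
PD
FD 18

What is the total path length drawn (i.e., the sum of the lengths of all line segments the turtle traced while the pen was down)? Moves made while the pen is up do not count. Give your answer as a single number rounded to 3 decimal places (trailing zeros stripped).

Executing turtle program step by step:
Start: pos=(-8,-9), heading=270, pen down
FD 7: (-8,-9) -> (-8,-16) [heading=270, draw]
REPEAT 2 [
  -- iteration 1/2 --
  FD 10: (-8,-16) -> (-8,-26) [heading=270, draw]
  LT 120: heading 270 -> 30
  LT 90: heading 30 -> 120
  REPEAT 3 [
    -- iteration 1/3 --
    RT 60: heading 120 -> 60
    FD 7: (-8,-26) -> (-4.5,-19.938) [heading=60, draw]
    -- iteration 2/3 --
    RT 60: heading 60 -> 0
    FD 7: (-4.5,-19.938) -> (2.5,-19.938) [heading=0, draw]
    -- iteration 3/3 --
    RT 60: heading 0 -> 300
    FD 7: (2.5,-19.938) -> (6,-26) [heading=300, draw]
  ]
  -- iteration 2/2 --
  FD 10: (6,-26) -> (11,-34.66) [heading=300, draw]
  LT 120: heading 300 -> 60
  LT 90: heading 60 -> 150
  REPEAT 3 [
    -- iteration 1/3 --
    RT 60: heading 150 -> 90
    FD 7: (11,-34.66) -> (11,-27.66) [heading=90, draw]
    -- iteration 2/3 --
    RT 60: heading 90 -> 30
    FD 7: (11,-27.66) -> (17.062,-24.16) [heading=30, draw]
    -- iteration 3/3 --
    RT 60: heading 30 -> 330
    FD 7: (17.062,-24.16) -> (23.124,-27.66) [heading=330, draw]
  ]
]
PD: pen down
FD 18: (23.124,-27.66) -> (38.713,-36.66) [heading=330, draw]
Final: pos=(38.713,-36.66), heading=330, 10 segment(s) drawn

Segment lengths:
  seg 1: (-8,-9) -> (-8,-16), length = 7
  seg 2: (-8,-16) -> (-8,-26), length = 10
  seg 3: (-8,-26) -> (-4.5,-19.938), length = 7
  seg 4: (-4.5,-19.938) -> (2.5,-19.938), length = 7
  seg 5: (2.5,-19.938) -> (6,-26), length = 7
  seg 6: (6,-26) -> (11,-34.66), length = 10
  seg 7: (11,-34.66) -> (11,-27.66), length = 7
  seg 8: (11,-27.66) -> (17.062,-24.16), length = 7
  seg 9: (17.062,-24.16) -> (23.124,-27.66), length = 7
  seg 10: (23.124,-27.66) -> (38.713,-36.66), length = 18
Total = 87

Answer: 87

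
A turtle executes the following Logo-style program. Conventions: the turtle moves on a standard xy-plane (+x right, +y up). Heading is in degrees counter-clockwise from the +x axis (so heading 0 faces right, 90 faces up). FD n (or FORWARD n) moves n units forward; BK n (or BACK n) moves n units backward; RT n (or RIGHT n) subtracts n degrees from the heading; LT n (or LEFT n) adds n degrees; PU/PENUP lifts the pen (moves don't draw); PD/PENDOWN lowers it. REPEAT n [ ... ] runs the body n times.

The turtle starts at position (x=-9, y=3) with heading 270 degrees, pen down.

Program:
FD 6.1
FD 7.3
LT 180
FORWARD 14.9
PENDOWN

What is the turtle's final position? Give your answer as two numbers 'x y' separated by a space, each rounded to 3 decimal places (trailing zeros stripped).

Answer: -9 4.5

Derivation:
Executing turtle program step by step:
Start: pos=(-9,3), heading=270, pen down
FD 6.1: (-9,3) -> (-9,-3.1) [heading=270, draw]
FD 7.3: (-9,-3.1) -> (-9,-10.4) [heading=270, draw]
LT 180: heading 270 -> 90
FD 14.9: (-9,-10.4) -> (-9,4.5) [heading=90, draw]
PD: pen down
Final: pos=(-9,4.5), heading=90, 3 segment(s) drawn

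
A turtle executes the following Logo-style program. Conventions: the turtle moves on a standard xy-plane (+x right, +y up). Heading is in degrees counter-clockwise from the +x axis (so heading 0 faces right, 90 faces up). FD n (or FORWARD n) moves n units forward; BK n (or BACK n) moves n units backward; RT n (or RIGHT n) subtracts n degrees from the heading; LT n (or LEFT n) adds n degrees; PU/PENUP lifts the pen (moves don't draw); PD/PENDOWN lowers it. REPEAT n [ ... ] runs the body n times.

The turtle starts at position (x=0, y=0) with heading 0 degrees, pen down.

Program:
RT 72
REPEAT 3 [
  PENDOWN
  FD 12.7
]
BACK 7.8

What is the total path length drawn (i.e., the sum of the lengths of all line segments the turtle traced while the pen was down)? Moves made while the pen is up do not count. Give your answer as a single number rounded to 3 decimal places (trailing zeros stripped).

Answer: 45.9

Derivation:
Executing turtle program step by step:
Start: pos=(0,0), heading=0, pen down
RT 72: heading 0 -> 288
REPEAT 3 [
  -- iteration 1/3 --
  PD: pen down
  FD 12.7: (0,0) -> (3.925,-12.078) [heading=288, draw]
  -- iteration 2/3 --
  PD: pen down
  FD 12.7: (3.925,-12.078) -> (7.849,-24.157) [heading=288, draw]
  -- iteration 3/3 --
  PD: pen down
  FD 12.7: (7.849,-24.157) -> (11.774,-36.235) [heading=288, draw]
]
BK 7.8: (11.774,-36.235) -> (9.363,-28.817) [heading=288, draw]
Final: pos=(9.363,-28.817), heading=288, 4 segment(s) drawn

Segment lengths:
  seg 1: (0,0) -> (3.925,-12.078), length = 12.7
  seg 2: (3.925,-12.078) -> (7.849,-24.157), length = 12.7
  seg 3: (7.849,-24.157) -> (11.774,-36.235), length = 12.7
  seg 4: (11.774,-36.235) -> (9.363,-28.817), length = 7.8
Total = 45.9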